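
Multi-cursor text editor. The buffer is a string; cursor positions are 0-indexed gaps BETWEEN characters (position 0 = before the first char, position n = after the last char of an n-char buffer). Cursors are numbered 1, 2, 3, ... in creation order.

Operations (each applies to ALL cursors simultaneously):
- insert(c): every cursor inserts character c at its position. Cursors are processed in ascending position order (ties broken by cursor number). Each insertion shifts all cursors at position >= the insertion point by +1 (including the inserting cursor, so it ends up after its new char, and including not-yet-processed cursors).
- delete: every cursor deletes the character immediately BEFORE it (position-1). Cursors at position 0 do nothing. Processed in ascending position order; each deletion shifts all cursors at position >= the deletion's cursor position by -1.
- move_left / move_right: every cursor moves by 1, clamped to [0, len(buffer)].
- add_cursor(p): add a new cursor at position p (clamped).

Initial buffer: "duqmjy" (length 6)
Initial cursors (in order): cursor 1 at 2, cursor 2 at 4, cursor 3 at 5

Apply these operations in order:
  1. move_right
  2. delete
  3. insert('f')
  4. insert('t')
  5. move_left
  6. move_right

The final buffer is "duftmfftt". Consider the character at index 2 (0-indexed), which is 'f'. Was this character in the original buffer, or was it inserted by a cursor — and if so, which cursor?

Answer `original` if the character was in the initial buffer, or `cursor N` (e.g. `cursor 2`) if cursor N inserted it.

Answer: cursor 1

Derivation:
After op 1 (move_right): buffer="duqmjy" (len 6), cursors c1@3 c2@5 c3@6, authorship ......
After op 2 (delete): buffer="dum" (len 3), cursors c1@2 c2@3 c3@3, authorship ...
After op 3 (insert('f')): buffer="dufmff" (len 6), cursors c1@3 c2@6 c3@6, authorship ..1.23
After op 4 (insert('t')): buffer="duftmfftt" (len 9), cursors c1@4 c2@9 c3@9, authorship ..11.2323
After op 5 (move_left): buffer="duftmfftt" (len 9), cursors c1@3 c2@8 c3@8, authorship ..11.2323
After op 6 (move_right): buffer="duftmfftt" (len 9), cursors c1@4 c2@9 c3@9, authorship ..11.2323
Authorship (.=original, N=cursor N): . . 1 1 . 2 3 2 3
Index 2: author = 1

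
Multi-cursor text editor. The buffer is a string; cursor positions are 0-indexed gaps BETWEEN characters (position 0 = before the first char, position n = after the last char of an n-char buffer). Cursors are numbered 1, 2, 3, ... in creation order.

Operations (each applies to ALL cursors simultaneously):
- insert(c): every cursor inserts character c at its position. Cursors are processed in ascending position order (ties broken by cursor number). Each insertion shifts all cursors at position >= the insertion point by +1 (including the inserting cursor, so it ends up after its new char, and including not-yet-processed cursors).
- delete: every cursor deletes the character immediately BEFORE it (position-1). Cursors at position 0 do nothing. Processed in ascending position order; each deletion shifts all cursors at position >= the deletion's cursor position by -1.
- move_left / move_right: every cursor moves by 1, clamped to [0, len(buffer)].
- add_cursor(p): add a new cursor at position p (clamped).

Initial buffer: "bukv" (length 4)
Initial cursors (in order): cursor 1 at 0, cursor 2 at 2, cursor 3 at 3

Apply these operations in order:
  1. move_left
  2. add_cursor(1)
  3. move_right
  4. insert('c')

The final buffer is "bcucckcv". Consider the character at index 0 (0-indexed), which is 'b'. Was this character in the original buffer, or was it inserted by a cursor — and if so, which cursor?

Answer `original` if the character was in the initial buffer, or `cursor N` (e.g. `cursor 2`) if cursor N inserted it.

Answer: original

Derivation:
After op 1 (move_left): buffer="bukv" (len 4), cursors c1@0 c2@1 c3@2, authorship ....
After op 2 (add_cursor(1)): buffer="bukv" (len 4), cursors c1@0 c2@1 c4@1 c3@2, authorship ....
After op 3 (move_right): buffer="bukv" (len 4), cursors c1@1 c2@2 c4@2 c3@3, authorship ....
After op 4 (insert('c')): buffer="bcucckcv" (len 8), cursors c1@2 c2@5 c4@5 c3@7, authorship .1.24.3.
Authorship (.=original, N=cursor N): . 1 . 2 4 . 3 .
Index 0: author = original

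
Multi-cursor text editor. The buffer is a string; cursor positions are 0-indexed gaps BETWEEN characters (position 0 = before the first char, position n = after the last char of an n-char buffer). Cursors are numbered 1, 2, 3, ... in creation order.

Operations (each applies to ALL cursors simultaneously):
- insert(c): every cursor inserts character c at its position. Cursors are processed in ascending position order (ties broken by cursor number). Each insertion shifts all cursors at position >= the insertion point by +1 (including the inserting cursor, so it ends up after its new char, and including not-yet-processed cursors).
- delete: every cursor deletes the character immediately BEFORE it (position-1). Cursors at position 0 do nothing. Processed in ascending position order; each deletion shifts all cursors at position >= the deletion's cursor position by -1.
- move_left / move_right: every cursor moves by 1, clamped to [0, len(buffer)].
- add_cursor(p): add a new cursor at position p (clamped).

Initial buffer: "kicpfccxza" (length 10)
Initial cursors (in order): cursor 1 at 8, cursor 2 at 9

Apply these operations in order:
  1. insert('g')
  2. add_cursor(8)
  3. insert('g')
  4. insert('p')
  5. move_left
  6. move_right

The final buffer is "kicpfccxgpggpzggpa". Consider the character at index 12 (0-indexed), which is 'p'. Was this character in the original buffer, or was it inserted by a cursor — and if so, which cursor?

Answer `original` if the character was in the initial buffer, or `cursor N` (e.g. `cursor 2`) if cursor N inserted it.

Answer: cursor 1

Derivation:
After op 1 (insert('g')): buffer="kicpfccxgzga" (len 12), cursors c1@9 c2@11, authorship ........1.2.
After op 2 (add_cursor(8)): buffer="kicpfccxgzga" (len 12), cursors c3@8 c1@9 c2@11, authorship ........1.2.
After op 3 (insert('g')): buffer="kicpfccxgggzgga" (len 15), cursors c3@9 c1@11 c2@14, authorship ........311.22.
After op 4 (insert('p')): buffer="kicpfccxgpggpzggpa" (len 18), cursors c3@10 c1@13 c2@17, authorship ........33111.222.
After op 5 (move_left): buffer="kicpfccxgpggpzggpa" (len 18), cursors c3@9 c1@12 c2@16, authorship ........33111.222.
After op 6 (move_right): buffer="kicpfccxgpggpzggpa" (len 18), cursors c3@10 c1@13 c2@17, authorship ........33111.222.
Authorship (.=original, N=cursor N): . . . . . . . . 3 3 1 1 1 . 2 2 2 .
Index 12: author = 1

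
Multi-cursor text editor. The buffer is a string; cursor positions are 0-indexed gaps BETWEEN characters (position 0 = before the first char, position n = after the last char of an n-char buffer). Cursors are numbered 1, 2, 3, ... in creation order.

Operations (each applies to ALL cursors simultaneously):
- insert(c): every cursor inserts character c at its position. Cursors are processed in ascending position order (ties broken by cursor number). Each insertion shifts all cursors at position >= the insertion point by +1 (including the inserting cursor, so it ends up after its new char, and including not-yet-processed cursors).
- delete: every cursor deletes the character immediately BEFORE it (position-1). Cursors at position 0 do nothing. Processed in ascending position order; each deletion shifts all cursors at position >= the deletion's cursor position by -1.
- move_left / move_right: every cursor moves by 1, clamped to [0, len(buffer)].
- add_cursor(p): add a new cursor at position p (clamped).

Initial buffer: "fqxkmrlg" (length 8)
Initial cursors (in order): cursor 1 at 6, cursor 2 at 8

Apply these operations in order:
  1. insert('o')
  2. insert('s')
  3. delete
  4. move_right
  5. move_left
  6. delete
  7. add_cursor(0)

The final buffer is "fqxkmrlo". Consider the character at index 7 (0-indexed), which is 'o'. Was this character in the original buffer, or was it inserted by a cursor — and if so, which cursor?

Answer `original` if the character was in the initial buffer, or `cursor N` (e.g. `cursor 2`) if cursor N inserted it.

Answer: cursor 2

Derivation:
After op 1 (insert('o')): buffer="fqxkmrolgo" (len 10), cursors c1@7 c2@10, authorship ......1..2
After op 2 (insert('s')): buffer="fqxkmroslgos" (len 12), cursors c1@8 c2@12, authorship ......11..22
After op 3 (delete): buffer="fqxkmrolgo" (len 10), cursors c1@7 c2@10, authorship ......1..2
After op 4 (move_right): buffer="fqxkmrolgo" (len 10), cursors c1@8 c2@10, authorship ......1..2
After op 5 (move_left): buffer="fqxkmrolgo" (len 10), cursors c1@7 c2@9, authorship ......1..2
After op 6 (delete): buffer="fqxkmrlo" (len 8), cursors c1@6 c2@7, authorship .......2
After op 7 (add_cursor(0)): buffer="fqxkmrlo" (len 8), cursors c3@0 c1@6 c2@7, authorship .......2
Authorship (.=original, N=cursor N): . . . . . . . 2
Index 7: author = 2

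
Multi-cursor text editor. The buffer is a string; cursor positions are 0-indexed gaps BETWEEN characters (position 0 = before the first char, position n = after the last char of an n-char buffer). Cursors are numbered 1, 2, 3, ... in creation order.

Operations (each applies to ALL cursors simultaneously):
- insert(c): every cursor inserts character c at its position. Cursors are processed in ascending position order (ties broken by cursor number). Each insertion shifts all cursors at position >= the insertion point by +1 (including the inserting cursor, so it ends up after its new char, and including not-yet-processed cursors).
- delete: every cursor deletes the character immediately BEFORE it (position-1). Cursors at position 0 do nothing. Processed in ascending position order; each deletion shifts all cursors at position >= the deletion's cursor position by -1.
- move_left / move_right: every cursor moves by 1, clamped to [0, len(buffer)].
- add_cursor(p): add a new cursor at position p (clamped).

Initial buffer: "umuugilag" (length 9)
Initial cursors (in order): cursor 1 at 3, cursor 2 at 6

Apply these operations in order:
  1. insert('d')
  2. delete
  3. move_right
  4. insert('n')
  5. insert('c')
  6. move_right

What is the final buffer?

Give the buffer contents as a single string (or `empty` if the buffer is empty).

Answer: umuuncgilncag

Derivation:
After op 1 (insert('d')): buffer="umudugidlag" (len 11), cursors c1@4 c2@8, authorship ...1...2...
After op 2 (delete): buffer="umuugilag" (len 9), cursors c1@3 c2@6, authorship .........
After op 3 (move_right): buffer="umuugilag" (len 9), cursors c1@4 c2@7, authorship .........
After op 4 (insert('n')): buffer="umuungilnag" (len 11), cursors c1@5 c2@9, authorship ....1...2..
After op 5 (insert('c')): buffer="umuuncgilncag" (len 13), cursors c1@6 c2@11, authorship ....11...22..
After op 6 (move_right): buffer="umuuncgilncag" (len 13), cursors c1@7 c2@12, authorship ....11...22..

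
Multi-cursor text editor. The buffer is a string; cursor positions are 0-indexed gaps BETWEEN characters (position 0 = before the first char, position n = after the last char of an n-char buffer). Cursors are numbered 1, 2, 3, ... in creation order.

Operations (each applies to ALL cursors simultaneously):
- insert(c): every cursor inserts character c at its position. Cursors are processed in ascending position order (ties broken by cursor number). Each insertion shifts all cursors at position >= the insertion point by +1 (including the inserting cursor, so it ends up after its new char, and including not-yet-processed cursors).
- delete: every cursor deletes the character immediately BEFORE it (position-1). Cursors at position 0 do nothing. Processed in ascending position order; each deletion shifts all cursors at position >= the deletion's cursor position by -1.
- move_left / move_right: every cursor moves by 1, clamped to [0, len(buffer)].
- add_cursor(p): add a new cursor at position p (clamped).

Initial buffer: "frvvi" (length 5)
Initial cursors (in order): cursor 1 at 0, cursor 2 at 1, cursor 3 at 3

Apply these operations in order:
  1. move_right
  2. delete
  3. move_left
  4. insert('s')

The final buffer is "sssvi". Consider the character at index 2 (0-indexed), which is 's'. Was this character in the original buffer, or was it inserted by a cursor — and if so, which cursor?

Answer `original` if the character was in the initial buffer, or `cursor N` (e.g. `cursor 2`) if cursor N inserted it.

After op 1 (move_right): buffer="frvvi" (len 5), cursors c1@1 c2@2 c3@4, authorship .....
After op 2 (delete): buffer="vi" (len 2), cursors c1@0 c2@0 c3@1, authorship ..
After op 3 (move_left): buffer="vi" (len 2), cursors c1@0 c2@0 c3@0, authorship ..
After op 4 (insert('s')): buffer="sssvi" (len 5), cursors c1@3 c2@3 c3@3, authorship 123..
Authorship (.=original, N=cursor N): 1 2 3 . .
Index 2: author = 3

Answer: cursor 3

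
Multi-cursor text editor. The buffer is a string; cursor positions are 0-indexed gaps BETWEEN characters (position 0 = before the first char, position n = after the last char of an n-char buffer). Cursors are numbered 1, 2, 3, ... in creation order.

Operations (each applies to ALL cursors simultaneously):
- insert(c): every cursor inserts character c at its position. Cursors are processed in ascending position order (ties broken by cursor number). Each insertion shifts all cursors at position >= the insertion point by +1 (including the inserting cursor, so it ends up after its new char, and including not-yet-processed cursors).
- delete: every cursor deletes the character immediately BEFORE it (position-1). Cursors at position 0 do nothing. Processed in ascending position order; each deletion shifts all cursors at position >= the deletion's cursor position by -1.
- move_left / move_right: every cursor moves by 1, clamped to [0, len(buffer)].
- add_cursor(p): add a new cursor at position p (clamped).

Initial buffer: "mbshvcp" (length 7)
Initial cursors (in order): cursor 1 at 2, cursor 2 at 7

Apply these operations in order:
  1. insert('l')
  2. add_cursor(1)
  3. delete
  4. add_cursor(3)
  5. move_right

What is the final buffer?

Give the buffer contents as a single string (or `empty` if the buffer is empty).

Answer: bshvcp

Derivation:
After op 1 (insert('l')): buffer="mblshvcpl" (len 9), cursors c1@3 c2@9, authorship ..1.....2
After op 2 (add_cursor(1)): buffer="mblshvcpl" (len 9), cursors c3@1 c1@3 c2@9, authorship ..1.....2
After op 3 (delete): buffer="bshvcp" (len 6), cursors c3@0 c1@1 c2@6, authorship ......
After op 4 (add_cursor(3)): buffer="bshvcp" (len 6), cursors c3@0 c1@1 c4@3 c2@6, authorship ......
After op 5 (move_right): buffer="bshvcp" (len 6), cursors c3@1 c1@2 c4@4 c2@6, authorship ......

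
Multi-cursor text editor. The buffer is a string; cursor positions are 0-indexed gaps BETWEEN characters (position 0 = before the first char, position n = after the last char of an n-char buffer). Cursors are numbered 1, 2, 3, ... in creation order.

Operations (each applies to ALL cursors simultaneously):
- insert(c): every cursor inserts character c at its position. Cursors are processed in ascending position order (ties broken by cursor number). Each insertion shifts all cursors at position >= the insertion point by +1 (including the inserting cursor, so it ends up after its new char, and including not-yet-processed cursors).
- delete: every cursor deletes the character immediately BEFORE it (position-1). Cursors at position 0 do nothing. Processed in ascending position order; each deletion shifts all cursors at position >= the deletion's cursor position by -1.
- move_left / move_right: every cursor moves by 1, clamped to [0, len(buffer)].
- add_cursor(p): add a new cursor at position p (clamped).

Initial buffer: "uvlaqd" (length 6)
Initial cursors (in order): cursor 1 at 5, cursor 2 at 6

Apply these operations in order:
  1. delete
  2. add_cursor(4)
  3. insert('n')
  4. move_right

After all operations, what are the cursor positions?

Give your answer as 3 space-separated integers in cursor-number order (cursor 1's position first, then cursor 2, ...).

After op 1 (delete): buffer="uvla" (len 4), cursors c1@4 c2@4, authorship ....
After op 2 (add_cursor(4)): buffer="uvla" (len 4), cursors c1@4 c2@4 c3@4, authorship ....
After op 3 (insert('n')): buffer="uvlannn" (len 7), cursors c1@7 c2@7 c3@7, authorship ....123
After op 4 (move_right): buffer="uvlannn" (len 7), cursors c1@7 c2@7 c3@7, authorship ....123

Answer: 7 7 7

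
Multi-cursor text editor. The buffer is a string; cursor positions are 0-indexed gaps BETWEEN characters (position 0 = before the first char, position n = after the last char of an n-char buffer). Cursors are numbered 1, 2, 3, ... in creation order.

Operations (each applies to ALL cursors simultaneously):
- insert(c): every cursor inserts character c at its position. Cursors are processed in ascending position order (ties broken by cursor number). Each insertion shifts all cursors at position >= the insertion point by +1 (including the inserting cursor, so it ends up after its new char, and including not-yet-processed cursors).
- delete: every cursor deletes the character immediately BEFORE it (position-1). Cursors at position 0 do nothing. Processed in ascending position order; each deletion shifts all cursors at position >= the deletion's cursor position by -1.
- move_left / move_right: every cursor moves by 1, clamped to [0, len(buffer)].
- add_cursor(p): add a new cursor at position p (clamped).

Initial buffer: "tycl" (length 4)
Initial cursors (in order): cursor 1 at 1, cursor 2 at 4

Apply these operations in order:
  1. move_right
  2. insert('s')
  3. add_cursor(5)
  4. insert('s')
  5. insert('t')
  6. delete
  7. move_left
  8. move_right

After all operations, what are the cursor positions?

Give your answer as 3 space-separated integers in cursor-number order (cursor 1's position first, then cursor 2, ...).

After op 1 (move_right): buffer="tycl" (len 4), cursors c1@2 c2@4, authorship ....
After op 2 (insert('s')): buffer="tyscls" (len 6), cursors c1@3 c2@6, authorship ..1..2
After op 3 (add_cursor(5)): buffer="tyscls" (len 6), cursors c1@3 c3@5 c2@6, authorship ..1..2
After op 4 (insert('s')): buffer="tyssclsss" (len 9), cursors c1@4 c3@7 c2@9, authorship ..11..322
After op 5 (insert('t')): buffer="tysstclstsst" (len 12), cursors c1@5 c3@9 c2@12, authorship ..111..33222
After op 6 (delete): buffer="tyssclsss" (len 9), cursors c1@4 c3@7 c2@9, authorship ..11..322
After op 7 (move_left): buffer="tyssclsss" (len 9), cursors c1@3 c3@6 c2@8, authorship ..11..322
After op 8 (move_right): buffer="tyssclsss" (len 9), cursors c1@4 c3@7 c2@9, authorship ..11..322

Answer: 4 9 7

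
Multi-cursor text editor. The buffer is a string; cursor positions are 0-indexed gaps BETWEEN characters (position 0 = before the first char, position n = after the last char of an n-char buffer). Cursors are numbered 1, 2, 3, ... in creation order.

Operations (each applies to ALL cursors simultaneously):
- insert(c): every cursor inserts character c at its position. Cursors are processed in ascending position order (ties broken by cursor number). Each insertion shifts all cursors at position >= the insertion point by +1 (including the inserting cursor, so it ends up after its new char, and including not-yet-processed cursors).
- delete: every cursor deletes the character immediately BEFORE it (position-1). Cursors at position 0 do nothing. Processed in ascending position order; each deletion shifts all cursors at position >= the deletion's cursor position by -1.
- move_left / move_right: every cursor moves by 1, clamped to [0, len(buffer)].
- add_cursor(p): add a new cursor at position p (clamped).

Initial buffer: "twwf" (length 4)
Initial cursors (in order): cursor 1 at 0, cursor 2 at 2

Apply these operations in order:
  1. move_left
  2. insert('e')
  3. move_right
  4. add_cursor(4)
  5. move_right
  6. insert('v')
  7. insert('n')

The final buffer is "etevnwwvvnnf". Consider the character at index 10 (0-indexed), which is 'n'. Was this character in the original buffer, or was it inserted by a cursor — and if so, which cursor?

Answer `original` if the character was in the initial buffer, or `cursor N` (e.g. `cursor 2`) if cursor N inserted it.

Answer: cursor 3

Derivation:
After op 1 (move_left): buffer="twwf" (len 4), cursors c1@0 c2@1, authorship ....
After op 2 (insert('e')): buffer="etewwf" (len 6), cursors c1@1 c2@3, authorship 1.2...
After op 3 (move_right): buffer="etewwf" (len 6), cursors c1@2 c2@4, authorship 1.2...
After op 4 (add_cursor(4)): buffer="etewwf" (len 6), cursors c1@2 c2@4 c3@4, authorship 1.2...
After op 5 (move_right): buffer="etewwf" (len 6), cursors c1@3 c2@5 c3@5, authorship 1.2...
After op 6 (insert('v')): buffer="etevwwvvf" (len 9), cursors c1@4 c2@8 c3@8, authorship 1.21..23.
After op 7 (insert('n')): buffer="etevnwwvvnnf" (len 12), cursors c1@5 c2@11 c3@11, authorship 1.211..2323.
Authorship (.=original, N=cursor N): 1 . 2 1 1 . . 2 3 2 3 .
Index 10: author = 3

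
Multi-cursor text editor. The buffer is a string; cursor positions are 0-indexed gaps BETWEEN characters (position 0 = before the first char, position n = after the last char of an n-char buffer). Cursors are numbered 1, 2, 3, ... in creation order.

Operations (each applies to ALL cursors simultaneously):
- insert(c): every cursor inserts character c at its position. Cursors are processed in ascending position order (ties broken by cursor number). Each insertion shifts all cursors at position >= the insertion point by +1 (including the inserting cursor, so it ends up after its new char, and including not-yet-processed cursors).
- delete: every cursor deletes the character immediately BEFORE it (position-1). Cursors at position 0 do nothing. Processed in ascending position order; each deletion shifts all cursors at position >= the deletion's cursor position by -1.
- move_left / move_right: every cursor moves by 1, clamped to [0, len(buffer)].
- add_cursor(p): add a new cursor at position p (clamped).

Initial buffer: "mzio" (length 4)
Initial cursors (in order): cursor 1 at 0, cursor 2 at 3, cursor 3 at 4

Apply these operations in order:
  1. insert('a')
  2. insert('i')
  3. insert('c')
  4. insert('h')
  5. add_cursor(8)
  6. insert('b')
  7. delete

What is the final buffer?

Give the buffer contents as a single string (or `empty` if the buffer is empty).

After op 1 (insert('a')): buffer="amziaoa" (len 7), cursors c1@1 c2@5 c3@7, authorship 1...2.3
After op 2 (insert('i')): buffer="aimziaioai" (len 10), cursors c1@2 c2@7 c3@10, authorship 11...22.33
After op 3 (insert('c')): buffer="aicmziaicoaic" (len 13), cursors c1@3 c2@9 c3@13, authorship 111...222.333
After op 4 (insert('h')): buffer="aichmziaichoaich" (len 16), cursors c1@4 c2@11 c3@16, authorship 1111...2222.3333
After op 5 (add_cursor(8)): buffer="aichmziaichoaich" (len 16), cursors c1@4 c4@8 c2@11 c3@16, authorship 1111...2222.3333
After op 6 (insert('b')): buffer="aichbmziabichboaichb" (len 20), cursors c1@5 c4@10 c2@14 c3@20, authorship 11111...242222.33333
After op 7 (delete): buffer="aichmziaichoaich" (len 16), cursors c1@4 c4@8 c2@11 c3@16, authorship 1111...2222.3333

Answer: aichmziaichoaich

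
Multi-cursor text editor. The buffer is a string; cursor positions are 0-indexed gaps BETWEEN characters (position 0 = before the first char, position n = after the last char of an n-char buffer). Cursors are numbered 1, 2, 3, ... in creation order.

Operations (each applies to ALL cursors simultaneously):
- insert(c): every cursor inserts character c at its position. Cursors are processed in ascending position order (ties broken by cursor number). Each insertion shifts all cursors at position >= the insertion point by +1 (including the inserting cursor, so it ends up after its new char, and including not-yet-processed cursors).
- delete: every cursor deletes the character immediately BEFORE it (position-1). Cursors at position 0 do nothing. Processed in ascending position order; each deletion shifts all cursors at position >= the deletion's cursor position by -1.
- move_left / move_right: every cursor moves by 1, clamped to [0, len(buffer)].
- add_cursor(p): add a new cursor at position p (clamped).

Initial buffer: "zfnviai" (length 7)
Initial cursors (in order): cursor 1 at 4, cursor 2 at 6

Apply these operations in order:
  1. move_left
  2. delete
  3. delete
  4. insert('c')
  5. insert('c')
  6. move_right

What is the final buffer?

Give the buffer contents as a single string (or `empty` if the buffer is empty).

After op 1 (move_left): buffer="zfnviai" (len 7), cursors c1@3 c2@5, authorship .......
After op 2 (delete): buffer="zfvai" (len 5), cursors c1@2 c2@3, authorship .....
After op 3 (delete): buffer="zai" (len 3), cursors c1@1 c2@1, authorship ...
After op 4 (insert('c')): buffer="zccai" (len 5), cursors c1@3 c2@3, authorship .12..
After op 5 (insert('c')): buffer="zccccai" (len 7), cursors c1@5 c2@5, authorship .1212..
After op 6 (move_right): buffer="zccccai" (len 7), cursors c1@6 c2@6, authorship .1212..

Answer: zccccai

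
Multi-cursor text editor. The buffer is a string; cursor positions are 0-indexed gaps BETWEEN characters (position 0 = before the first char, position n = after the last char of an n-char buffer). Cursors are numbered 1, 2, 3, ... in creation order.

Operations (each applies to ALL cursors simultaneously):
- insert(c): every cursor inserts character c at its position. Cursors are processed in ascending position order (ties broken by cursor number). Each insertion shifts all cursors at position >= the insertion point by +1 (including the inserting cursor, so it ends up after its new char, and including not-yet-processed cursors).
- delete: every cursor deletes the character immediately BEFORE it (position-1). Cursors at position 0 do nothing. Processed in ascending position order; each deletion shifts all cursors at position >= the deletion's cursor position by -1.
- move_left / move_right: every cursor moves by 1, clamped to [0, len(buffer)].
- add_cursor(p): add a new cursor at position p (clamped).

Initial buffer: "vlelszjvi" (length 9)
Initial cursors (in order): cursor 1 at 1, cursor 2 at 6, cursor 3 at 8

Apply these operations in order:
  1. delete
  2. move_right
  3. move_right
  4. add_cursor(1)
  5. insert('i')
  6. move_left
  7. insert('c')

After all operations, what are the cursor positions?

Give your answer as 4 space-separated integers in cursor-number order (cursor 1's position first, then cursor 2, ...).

Answer: 5 13 13 2

Derivation:
After op 1 (delete): buffer="lelsji" (len 6), cursors c1@0 c2@4 c3@5, authorship ......
After op 2 (move_right): buffer="lelsji" (len 6), cursors c1@1 c2@5 c3@6, authorship ......
After op 3 (move_right): buffer="lelsji" (len 6), cursors c1@2 c2@6 c3@6, authorship ......
After op 4 (add_cursor(1)): buffer="lelsji" (len 6), cursors c4@1 c1@2 c2@6 c3@6, authorship ......
After op 5 (insert('i')): buffer="lieilsjiii" (len 10), cursors c4@2 c1@4 c2@10 c3@10, authorship .4.1....23
After op 6 (move_left): buffer="lieilsjiii" (len 10), cursors c4@1 c1@3 c2@9 c3@9, authorship .4.1....23
After op 7 (insert('c')): buffer="lciecilsjiicci" (len 14), cursors c4@2 c1@5 c2@13 c3@13, authorship .44.11....2233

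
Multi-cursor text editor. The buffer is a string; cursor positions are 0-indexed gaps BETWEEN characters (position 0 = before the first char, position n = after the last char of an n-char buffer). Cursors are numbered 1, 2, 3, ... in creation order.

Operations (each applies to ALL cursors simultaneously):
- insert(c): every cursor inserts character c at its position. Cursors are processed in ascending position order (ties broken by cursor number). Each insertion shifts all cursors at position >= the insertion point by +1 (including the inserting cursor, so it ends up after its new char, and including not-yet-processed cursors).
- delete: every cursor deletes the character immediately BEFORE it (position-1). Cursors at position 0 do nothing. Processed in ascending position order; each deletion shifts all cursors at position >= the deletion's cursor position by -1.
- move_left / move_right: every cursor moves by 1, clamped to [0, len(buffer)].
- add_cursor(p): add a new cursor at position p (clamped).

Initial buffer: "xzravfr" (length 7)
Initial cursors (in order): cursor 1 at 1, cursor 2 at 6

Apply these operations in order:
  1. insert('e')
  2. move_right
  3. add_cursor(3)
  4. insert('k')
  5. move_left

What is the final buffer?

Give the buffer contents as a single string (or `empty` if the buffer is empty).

After op 1 (insert('e')): buffer="xezravfer" (len 9), cursors c1@2 c2@8, authorship .1.....2.
After op 2 (move_right): buffer="xezravfer" (len 9), cursors c1@3 c2@9, authorship .1.....2.
After op 3 (add_cursor(3)): buffer="xezravfer" (len 9), cursors c1@3 c3@3 c2@9, authorship .1.....2.
After op 4 (insert('k')): buffer="xezkkravferk" (len 12), cursors c1@5 c3@5 c2@12, authorship .1.13....2.2
After op 5 (move_left): buffer="xezkkravferk" (len 12), cursors c1@4 c3@4 c2@11, authorship .1.13....2.2

Answer: xezkkravferk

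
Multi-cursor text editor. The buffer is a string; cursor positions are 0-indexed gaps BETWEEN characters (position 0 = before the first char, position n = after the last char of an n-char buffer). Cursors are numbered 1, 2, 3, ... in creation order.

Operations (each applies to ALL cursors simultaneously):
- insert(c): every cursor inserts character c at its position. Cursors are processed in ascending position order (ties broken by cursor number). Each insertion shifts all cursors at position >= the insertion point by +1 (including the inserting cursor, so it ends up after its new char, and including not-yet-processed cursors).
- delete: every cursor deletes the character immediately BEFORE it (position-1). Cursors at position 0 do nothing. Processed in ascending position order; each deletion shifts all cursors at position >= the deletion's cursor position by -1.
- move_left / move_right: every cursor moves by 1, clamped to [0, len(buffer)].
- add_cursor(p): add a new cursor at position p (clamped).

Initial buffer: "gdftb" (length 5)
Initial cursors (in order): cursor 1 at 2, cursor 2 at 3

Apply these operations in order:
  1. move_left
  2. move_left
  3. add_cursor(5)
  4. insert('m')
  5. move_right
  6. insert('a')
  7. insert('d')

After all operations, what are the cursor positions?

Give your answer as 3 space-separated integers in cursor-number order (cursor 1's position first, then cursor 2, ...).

After op 1 (move_left): buffer="gdftb" (len 5), cursors c1@1 c2@2, authorship .....
After op 2 (move_left): buffer="gdftb" (len 5), cursors c1@0 c2@1, authorship .....
After op 3 (add_cursor(5)): buffer="gdftb" (len 5), cursors c1@0 c2@1 c3@5, authorship .....
After op 4 (insert('m')): buffer="mgmdftbm" (len 8), cursors c1@1 c2@3 c3@8, authorship 1.2....3
After op 5 (move_right): buffer="mgmdftbm" (len 8), cursors c1@2 c2@4 c3@8, authorship 1.2....3
After op 6 (insert('a')): buffer="mgamdaftbma" (len 11), cursors c1@3 c2@6 c3@11, authorship 1.12.2...33
After op 7 (insert('d')): buffer="mgadmdadftbmad" (len 14), cursors c1@4 c2@8 c3@14, authorship 1.112.22...333

Answer: 4 8 14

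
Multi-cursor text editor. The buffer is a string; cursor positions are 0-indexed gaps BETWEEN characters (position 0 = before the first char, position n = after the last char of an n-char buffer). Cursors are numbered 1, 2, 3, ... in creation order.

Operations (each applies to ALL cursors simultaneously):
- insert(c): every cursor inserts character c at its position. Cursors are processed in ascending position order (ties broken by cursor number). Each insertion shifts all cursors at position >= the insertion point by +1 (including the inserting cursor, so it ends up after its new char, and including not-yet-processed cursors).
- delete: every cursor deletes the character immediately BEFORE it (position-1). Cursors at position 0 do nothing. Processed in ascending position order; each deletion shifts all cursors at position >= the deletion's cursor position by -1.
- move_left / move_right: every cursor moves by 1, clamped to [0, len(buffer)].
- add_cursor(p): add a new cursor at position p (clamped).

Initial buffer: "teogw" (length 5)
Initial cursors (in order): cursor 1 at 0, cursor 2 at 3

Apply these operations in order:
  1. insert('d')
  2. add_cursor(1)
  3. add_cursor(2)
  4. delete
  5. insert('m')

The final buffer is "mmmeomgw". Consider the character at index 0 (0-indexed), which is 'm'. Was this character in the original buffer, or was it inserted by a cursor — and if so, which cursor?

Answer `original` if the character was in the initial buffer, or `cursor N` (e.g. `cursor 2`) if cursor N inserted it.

Answer: cursor 1

Derivation:
After op 1 (insert('d')): buffer="dteodgw" (len 7), cursors c1@1 c2@5, authorship 1...2..
After op 2 (add_cursor(1)): buffer="dteodgw" (len 7), cursors c1@1 c3@1 c2@5, authorship 1...2..
After op 3 (add_cursor(2)): buffer="dteodgw" (len 7), cursors c1@1 c3@1 c4@2 c2@5, authorship 1...2..
After op 4 (delete): buffer="eogw" (len 4), cursors c1@0 c3@0 c4@0 c2@2, authorship ....
After op 5 (insert('m')): buffer="mmmeomgw" (len 8), cursors c1@3 c3@3 c4@3 c2@6, authorship 134..2..
Authorship (.=original, N=cursor N): 1 3 4 . . 2 . .
Index 0: author = 1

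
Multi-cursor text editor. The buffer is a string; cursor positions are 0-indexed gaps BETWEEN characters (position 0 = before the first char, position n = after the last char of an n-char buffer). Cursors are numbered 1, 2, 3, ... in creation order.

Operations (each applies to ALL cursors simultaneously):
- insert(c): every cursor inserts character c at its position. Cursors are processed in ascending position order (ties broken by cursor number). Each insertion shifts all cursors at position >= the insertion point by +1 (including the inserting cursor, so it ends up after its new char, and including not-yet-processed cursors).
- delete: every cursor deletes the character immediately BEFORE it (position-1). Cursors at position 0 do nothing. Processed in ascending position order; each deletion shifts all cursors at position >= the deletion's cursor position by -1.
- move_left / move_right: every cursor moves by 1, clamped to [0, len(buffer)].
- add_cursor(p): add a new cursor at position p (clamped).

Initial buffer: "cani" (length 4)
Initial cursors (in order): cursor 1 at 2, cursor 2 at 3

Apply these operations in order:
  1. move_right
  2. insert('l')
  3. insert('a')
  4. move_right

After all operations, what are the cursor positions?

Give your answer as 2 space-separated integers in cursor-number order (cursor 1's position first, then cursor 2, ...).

Answer: 6 8

Derivation:
After op 1 (move_right): buffer="cani" (len 4), cursors c1@3 c2@4, authorship ....
After op 2 (insert('l')): buffer="canlil" (len 6), cursors c1@4 c2@6, authorship ...1.2
After op 3 (insert('a')): buffer="canlaila" (len 8), cursors c1@5 c2@8, authorship ...11.22
After op 4 (move_right): buffer="canlaila" (len 8), cursors c1@6 c2@8, authorship ...11.22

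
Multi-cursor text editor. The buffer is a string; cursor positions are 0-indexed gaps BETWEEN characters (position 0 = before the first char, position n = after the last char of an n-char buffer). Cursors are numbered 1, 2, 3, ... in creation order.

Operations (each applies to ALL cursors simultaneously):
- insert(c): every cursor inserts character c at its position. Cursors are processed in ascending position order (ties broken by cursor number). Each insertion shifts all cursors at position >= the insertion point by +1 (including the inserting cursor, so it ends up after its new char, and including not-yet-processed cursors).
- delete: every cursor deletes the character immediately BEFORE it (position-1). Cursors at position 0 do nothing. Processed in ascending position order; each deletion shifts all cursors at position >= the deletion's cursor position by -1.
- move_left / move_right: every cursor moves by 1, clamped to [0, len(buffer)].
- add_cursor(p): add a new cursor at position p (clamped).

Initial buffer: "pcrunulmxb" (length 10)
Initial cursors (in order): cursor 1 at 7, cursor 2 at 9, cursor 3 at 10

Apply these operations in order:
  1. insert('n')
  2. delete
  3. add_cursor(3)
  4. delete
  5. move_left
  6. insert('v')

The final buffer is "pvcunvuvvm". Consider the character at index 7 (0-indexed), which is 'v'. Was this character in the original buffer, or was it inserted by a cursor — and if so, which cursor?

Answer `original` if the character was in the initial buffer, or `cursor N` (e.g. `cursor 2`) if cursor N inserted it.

Answer: cursor 2

Derivation:
After op 1 (insert('n')): buffer="pcrunulnmxnbn" (len 13), cursors c1@8 c2@11 c3@13, authorship .......1..2.3
After op 2 (delete): buffer="pcrunulmxb" (len 10), cursors c1@7 c2@9 c3@10, authorship ..........
After op 3 (add_cursor(3)): buffer="pcrunulmxb" (len 10), cursors c4@3 c1@7 c2@9 c3@10, authorship ..........
After op 4 (delete): buffer="pcunum" (len 6), cursors c4@2 c1@5 c2@6 c3@6, authorship ......
After op 5 (move_left): buffer="pcunum" (len 6), cursors c4@1 c1@4 c2@5 c3@5, authorship ......
After op 6 (insert('v')): buffer="pvcunvuvvm" (len 10), cursors c4@2 c1@6 c2@9 c3@9, authorship .4...1.23.
Authorship (.=original, N=cursor N): . 4 . . . 1 . 2 3 .
Index 7: author = 2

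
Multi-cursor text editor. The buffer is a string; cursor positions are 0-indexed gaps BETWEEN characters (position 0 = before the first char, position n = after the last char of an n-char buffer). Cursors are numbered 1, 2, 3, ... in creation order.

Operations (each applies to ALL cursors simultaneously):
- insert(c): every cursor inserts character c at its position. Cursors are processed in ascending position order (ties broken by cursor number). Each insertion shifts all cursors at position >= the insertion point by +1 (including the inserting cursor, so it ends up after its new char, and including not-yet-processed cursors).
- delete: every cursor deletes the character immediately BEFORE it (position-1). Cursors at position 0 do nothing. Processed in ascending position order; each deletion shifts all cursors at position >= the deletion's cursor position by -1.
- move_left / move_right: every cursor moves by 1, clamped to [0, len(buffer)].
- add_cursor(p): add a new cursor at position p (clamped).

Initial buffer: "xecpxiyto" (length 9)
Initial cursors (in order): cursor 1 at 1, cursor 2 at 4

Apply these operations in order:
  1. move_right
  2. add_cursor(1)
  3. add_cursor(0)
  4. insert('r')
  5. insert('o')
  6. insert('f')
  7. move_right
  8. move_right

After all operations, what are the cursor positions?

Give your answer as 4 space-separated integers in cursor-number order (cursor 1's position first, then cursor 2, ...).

After op 1 (move_right): buffer="xecpxiyto" (len 9), cursors c1@2 c2@5, authorship .........
After op 2 (add_cursor(1)): buffer="xecpxiyto" (len 9), cursors c3@1 c1@2 c2@5, authorship .........
After op 3 (add_cursor(0)): buffer="xecpxiyto" (len 9), cursors c4@0 c3@1 c1@2 c2@5, authorship .........
After op 4 (insert('r')): buffer="rxrercpxriyto" (len 13), cursors c4@1 c3@3 c1@5 c2@9, authorship 4.3.1...2....
After op 5 (insert('o')): buffer="roxroerocpxroiyto" (len 17), cursors c4@2 c3@5 c1@8 c2@13, authorship 44.33.11...22....
After op 6 (insert('f')): buffer="rofxroferofcpxrofiyto" (len 21), cursors c4@3 c3@7 c1@11 c2@17, authorship 444.333.111...222....
After op 7 (move_right): buffer="rofxroferofcpxrofiyto" (len 21), cursors c4@4 c3@8 c1@12 c2@18, authorship 444.333.111...222....
After op 8 (move_right): buffer="rofxroferofcpxrofiyto" (len 21), cursors c4@5 c3@9 c1@13 c2@19, authorship 444.333.111...222....

Answer: 13 19 9 5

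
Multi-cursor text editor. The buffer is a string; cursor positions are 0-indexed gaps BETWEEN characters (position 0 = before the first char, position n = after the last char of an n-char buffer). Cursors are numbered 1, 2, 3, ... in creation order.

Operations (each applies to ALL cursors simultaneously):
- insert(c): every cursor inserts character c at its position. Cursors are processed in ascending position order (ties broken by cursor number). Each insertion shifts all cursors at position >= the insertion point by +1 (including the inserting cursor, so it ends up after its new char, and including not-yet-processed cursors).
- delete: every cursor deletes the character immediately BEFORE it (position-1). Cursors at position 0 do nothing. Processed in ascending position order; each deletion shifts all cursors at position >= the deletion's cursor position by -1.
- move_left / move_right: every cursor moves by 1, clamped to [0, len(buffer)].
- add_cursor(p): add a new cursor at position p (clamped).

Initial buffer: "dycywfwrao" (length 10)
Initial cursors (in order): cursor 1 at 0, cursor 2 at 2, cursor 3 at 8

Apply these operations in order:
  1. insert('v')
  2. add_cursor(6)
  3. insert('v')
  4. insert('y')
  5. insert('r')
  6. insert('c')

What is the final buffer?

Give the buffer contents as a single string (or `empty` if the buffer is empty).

After op 1 (insert('v')): buffer="vdyvcywfwrvao" (len 13), cursors c1@1 c2@4 c3@11, authorship 1..2......3..
After op 2 (add_cursor(6)): buffer="vdyvcywfwrvao" (len 13), cursors c1@1 c2@4 c4@6 c3@11, authorship 1..2......3..
After op 3 (insert('v')): buffer="vvdyvvcyvwfwrvvao" (len 17), cursors c1@2 c2@6 c4@9 c3@15, authorship 11..22..4....33..
After op 4 (insert('y')): buffer="vvydyvvycyvywfwrvvyao" (len 21), cursors c1@3 c2@8 c4@12 c3@19, authorship 111..222..44....333..
After op 5 (insert('r')): buffer="vvyrdyvvyrcyvyrwfwrvvyrao" (len 25), cursors c1@4 c2@10 c4@15 c3@23, authorship 1111..2222..444....3333..
After op 6 (insert('c')): buffer="vvyrcdyvvyrccyvyrcwfwrvvyrcao" (len 29), cursors c1@5 c2@12 c4@18 c3@27, authorship 11111..22222..4444....33333..

Answer: vvyrcdyvvyrccyvyrcwfwrvvyrcao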